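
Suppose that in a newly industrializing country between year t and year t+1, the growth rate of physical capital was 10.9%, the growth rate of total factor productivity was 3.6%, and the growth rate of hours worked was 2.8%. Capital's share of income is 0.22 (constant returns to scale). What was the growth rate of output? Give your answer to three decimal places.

8.182%

Labor's share = 1 − 0.22 = 0.78.
Physical capital: 0.22 × 10.9 = 2.398 pp.
Hours worked: 0.78 × 2.8 = 2.184 pp.
Output growth = 3.6 + 4.582 = 8.182%.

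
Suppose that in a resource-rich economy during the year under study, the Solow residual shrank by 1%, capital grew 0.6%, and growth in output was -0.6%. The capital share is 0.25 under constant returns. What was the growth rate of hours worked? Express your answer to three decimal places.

Labor's share = 1 − 0.25 = 0.75.
gY = gA + 0.25×0.6 + 0.75×g.
0.75×g = -0.6 + 1 − 0.15 = 0.25.
g = 0.25 / 0.75 = 0.33333%.

Hours worked grew 0.333%.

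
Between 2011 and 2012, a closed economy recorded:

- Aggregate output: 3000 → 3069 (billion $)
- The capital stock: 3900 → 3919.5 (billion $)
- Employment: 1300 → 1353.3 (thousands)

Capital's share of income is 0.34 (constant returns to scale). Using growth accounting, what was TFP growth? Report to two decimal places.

-0.58%

Aggregate output growth = (3069 − 3000) / 3000 = 2.3%.
The capital stock growth = (3919.5 − 3900) / 3900 = 0.5%.
Employment growth = (1353.3 − 1300) / 1300 = 4.1%.
Labor's share = 1 − 0.34 = 0.66.
The capital stock: 0.34 × 0.5 = 0.17 pp.
Employment: 0.66 × 4.1 = 2.706 pp.
TFP growth = 2.3 − 2.876 = -0.576%.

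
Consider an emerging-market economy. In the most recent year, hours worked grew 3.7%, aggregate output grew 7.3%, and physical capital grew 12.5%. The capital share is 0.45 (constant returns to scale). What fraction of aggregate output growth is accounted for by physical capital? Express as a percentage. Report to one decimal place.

Physical capital contributed 0.45 × 12.5 = 5.625 pp.
Share of growth = 5.625 / 7.3 × 100 = 77.055%.

Physical capital accounted for 77.1% of growth.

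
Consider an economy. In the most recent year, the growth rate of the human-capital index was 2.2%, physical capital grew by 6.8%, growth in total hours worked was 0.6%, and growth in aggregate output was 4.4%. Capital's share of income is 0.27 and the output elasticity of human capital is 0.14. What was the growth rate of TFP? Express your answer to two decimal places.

TFP grew 1.90%.

Labor's share = 1 − 0.27 − 0.14 = 0.59.
Physical capital: 0.27 × 6.8 = 1.836 pp.
The human-capital index: 0.14 × 2.2 = 0.308 pp.
Total hours worked: 0.59 × 0.6 = 0.354 pp.
TFP growth = 4.4 − 2.498 = 1.902%.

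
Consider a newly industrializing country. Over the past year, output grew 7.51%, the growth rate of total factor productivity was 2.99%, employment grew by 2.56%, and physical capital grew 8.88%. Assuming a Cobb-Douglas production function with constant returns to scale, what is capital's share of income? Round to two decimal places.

gY = gA + α·gK + (1−α)·gL, so gY − gA − gL = α(gK − gL).
7.51 − 2.99 − 2.56 = α × (8.88 − 2.56).
1.96 = 6.32 α, so α = 0.3101.

α = 0.31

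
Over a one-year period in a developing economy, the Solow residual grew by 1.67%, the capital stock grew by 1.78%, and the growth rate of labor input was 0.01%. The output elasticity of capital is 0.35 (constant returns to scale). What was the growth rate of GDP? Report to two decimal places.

GDP grew 2.30%.

Labor's share = 1 − 0.35 = 0.65.
The capital stock: 0.35 × 1.78 = 0.623 pp.
Labor input: 0.65 × 0.01 = 0.0065 pp.
Output growth = 1.67 + 0.6295 = 2.2995%.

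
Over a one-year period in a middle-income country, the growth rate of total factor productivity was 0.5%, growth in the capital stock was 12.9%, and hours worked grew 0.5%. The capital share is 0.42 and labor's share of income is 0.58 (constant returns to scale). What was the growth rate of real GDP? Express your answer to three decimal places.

Labor's share = 1 − 0.42 = 0.58.
The capital stock: 0.42 × 12.9 = 5.418 pp.
Hours worked: 0.58 × 0.5 = 0.29 pp.
Output growth = 0.5 + 5.708 = 6.208%.

Real GDP growth was 6.208%.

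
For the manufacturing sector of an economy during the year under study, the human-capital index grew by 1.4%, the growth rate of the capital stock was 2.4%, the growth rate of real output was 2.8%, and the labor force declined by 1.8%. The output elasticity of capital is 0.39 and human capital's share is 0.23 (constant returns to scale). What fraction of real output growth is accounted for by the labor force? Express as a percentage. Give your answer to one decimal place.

The labor force accounted for -24.4% of growth.

Labor's share = 1 − 0.39 − 0.23 = 0.38.
The labor force contributed 0.38 × (-1.8) = -0.684 pp.
Share of growth = -0.684 / 2.8 × 100 = -24.429%.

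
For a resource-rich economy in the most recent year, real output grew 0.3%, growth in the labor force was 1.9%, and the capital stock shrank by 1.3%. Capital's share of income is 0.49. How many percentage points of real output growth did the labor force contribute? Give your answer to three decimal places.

0.969

Labor's share = 1 − 0.49 = 0.51.
Contribution = share × growth = 0.51 × 1.9 = 0.969 pp.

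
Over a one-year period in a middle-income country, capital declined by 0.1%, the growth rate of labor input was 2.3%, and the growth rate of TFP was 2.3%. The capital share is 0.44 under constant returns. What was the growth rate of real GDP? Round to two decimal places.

3.54%

Labor's share = 1 − 0.44 = 0.56.
Capital: 0.44 × (-0.1) = -0.044 pp.
Labor input: 0.56 × 2.3 = 1.288 pp.
Output growth = 2.3 + 1.244 = 3.544%.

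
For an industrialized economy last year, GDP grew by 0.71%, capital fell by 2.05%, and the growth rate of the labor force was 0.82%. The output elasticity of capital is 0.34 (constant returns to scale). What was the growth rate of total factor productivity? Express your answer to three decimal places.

Labor's share = 1 − 0.34 = 0.66.
Capital: 0.34 × (-2.05) = -0.697 pp.
The labor force: 0.66 × 0.82 = 0.5412 pp.
TFP growth = 0.71 + 0.1558 = 0.8658%.

0.866%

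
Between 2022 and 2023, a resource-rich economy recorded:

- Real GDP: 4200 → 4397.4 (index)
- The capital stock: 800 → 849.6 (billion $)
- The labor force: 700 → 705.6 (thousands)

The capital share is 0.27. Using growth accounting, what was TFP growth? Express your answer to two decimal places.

Real GDP growth = (4397.4 − 4200) / 4200 = 4.7%.
The capital stock growth = (849.6 − 800) / 800 = 6.2%.
The labor force growth = (705.6 − 700) / 700 = 0.8%.
Labor's share = 1 − 0.27 = 0.73.
The capital stock: 0.27 × 6.2 = 1.674 pp.
The labor force: 0.73 × 0.8 = 0.584 pp.
TFP growth = 4.7 − 2.258 = 2.442%.

TFP grew 2.44%.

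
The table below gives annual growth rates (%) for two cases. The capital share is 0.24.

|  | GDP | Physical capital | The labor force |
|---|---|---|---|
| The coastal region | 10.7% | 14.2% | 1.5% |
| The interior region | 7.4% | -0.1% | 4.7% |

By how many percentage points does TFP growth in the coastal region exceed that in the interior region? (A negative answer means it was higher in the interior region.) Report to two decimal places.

Labor's share = 1 − 0.24 = 0.76.
The coastal region: TFP = 10.7 − 3.408 − 1.14 = 6.152%.
The interior region: TFP = 7.4 + 0.024 − 3.572 = 3.852%.
Difference = 6.152 − (3.852) = 2.3 pp.

2.30 percentage points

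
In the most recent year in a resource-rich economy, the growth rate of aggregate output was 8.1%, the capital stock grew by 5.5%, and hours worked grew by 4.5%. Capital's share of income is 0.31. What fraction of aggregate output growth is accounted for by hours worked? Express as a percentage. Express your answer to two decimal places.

Labor's share = 1 − 0.31 = 0.69.
Hours worked contributed 0.69 × 4.5 = 3.105 pp.
Share of growth = 3.105 / 8.1 × 100 = 38.3333%.

38.33%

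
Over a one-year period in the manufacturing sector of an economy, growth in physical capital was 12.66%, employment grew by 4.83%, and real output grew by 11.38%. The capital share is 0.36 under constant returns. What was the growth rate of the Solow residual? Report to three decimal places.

The Solow residual growth was 3.731%.

Labor's share = 1 − 0.36 = 0.64.
Physical capital: 0.36 × 12.66 = 4.5576 pp.
Employment: 0.64 × 4.83 = 3.0912 pp.
TFP growth = 11.38 − 7.6488 = 3.7312%.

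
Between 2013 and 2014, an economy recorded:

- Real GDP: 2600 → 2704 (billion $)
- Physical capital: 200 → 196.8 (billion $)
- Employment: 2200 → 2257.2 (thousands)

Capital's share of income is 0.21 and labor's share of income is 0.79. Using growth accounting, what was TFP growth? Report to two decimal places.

Real GDP growth = (2704 − 2600) / 2600 = 4%.
Physical capital growth = (196.8 − 200) / 200 = -1.6%.
Employment growth = (2257.2 − 2200) / 2200 = 2.6%.
Labor's share = 1 − 0.21 = 0.79.
Physical capital: 0.21 × (-1.6) = -0.336 pp.
Employment: 0.79 × 2.6 = 2.054 pp.
TFP growth = 4 − 1.718 = 2.282%.

TFP growth was 2.28%.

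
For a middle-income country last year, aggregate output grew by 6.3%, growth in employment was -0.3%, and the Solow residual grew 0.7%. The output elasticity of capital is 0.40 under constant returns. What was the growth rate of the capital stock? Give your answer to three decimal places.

Labor's share = 1 − 0.4 = 0.6.
gY = gA + 0.6×(-0.3) + 0.4×g.
0.4×g = 6.3 − 0.7 + 0.18 = 5.78.
g = 5.78 / 0.4 = 14.45%.

14.450%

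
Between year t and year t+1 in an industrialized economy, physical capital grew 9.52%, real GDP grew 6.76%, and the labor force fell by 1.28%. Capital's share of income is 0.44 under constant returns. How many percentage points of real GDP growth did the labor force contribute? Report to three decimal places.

Labor's share = 1 − 0.44 = 0.56.
Contribution = share × growth = 0.56 × (-1.28) = -0.7168 pp.

-0.717 pp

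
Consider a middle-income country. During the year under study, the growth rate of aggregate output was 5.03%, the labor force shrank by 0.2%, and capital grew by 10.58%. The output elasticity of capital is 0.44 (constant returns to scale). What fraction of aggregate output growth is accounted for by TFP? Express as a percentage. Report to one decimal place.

9.7%

Labor's share = 1 − 0.44 = 0.56.
Capital: 0.44 × 10.58 = 4.6552 pp.
The labor force: 0.56 × (-0.2) = -0.112 pp.
TFP growth = 5.03 − 4.5432 = 0.4868%.
TFP share of growth = 0.4868 / 5.03 × 100 = 9.678%.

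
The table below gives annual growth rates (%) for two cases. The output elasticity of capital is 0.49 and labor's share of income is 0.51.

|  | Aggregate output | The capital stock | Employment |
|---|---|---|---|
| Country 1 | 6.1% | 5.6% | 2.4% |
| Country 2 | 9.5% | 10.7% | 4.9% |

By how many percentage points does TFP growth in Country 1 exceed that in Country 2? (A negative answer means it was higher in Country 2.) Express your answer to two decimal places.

0.37 percentage points

Labor's share = 1 − 0.49 = 0.51.
Country 1: TFP = 6.1 − 2.744 − 1.224 = 2.132%.
Country 2: TFP = 9.5 − 5.243 − 2.499 = 1.758%.
Difference = 2.132 − (1.758) = 0.374 pp.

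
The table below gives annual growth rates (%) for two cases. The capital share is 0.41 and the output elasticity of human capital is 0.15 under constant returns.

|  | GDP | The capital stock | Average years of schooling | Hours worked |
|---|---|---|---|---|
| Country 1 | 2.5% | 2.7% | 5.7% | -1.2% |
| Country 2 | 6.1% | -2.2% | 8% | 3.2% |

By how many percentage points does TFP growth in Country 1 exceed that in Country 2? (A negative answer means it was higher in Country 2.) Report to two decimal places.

Labor's share = 1 − 0.41 − 0.15 = 0.44.
Country 1: TFP = 2.5 − 1.107 − 0.855 + 0.528 = 1.066%.
Country 2: TFP = 6.1 + 0.902 − 1.2 − 1.408 = 4.394%.
Difference = 1.066 − (4.394) = -3.328 pp.

-3.33 percentage points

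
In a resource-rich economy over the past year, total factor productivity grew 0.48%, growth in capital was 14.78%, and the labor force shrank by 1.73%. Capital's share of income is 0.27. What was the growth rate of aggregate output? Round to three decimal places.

3.208%

Labor's share = 1 − 0.27 = 0.73.
Capital: 0.27 × 14.78 = 3.9906 pp.
The labor force: 0.73 × (-1.73) = -1.2629 pp.
Output growth = 0.48 + 2.7277 = 3.2077%.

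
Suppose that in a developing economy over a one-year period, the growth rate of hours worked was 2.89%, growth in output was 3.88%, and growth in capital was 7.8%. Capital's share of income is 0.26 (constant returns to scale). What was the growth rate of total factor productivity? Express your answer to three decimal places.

Labor's share = 1 − 0.26 = 0.74.
Capital: 0.26 × 7.8 = 2.028 pp.
Hours worked: 0.74 × 2.89 = 2.1386 pp.
TFP growth = 3.88 − 4.1666 = -0.2866%.

-0.287%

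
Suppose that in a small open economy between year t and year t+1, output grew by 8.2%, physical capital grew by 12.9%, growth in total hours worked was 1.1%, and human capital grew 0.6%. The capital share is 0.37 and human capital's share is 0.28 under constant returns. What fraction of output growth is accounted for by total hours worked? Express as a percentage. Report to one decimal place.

Total hours worked accounted for 4.7% of growth.

Labor's share = 1 − 0.37 − 0.28 = 0.35.
Total hours worked contributed 0.35 × 1.1 = 0.385 pp.
Share of growth = 0.385 / 8.2 × 100 = 4.695%.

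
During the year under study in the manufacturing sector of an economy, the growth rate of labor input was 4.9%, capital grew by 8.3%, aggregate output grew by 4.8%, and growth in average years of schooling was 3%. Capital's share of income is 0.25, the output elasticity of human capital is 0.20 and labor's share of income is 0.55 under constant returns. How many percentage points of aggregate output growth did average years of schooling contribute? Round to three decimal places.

Contribution = share × growth = 0.2 × 3 = 0.6 pp.

0.600 percentage points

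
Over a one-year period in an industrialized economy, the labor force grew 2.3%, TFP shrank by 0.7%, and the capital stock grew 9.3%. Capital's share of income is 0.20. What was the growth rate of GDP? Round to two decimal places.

Labor's share = 1 − 0.2 = 0.8.
The capital stock: 0.2 × 9.3 = 1.86 pp.
The labor force: 0.8 × 2.3 = 1.84 pp.
Output growth = -0.7 + 3.7 = 3%.

GDP grew 3.00%.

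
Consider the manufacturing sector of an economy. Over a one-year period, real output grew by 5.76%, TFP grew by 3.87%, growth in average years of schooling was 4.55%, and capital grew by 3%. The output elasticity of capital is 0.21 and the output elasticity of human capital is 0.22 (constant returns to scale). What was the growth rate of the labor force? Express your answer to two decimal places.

Labor's share = 1 − 0.21 − 0.22 = 0.57.
gY = gA + 0.21×3 + 0.22×4.55 + 0.57×g.
0.57×g = 5.76 − 3.87 − 1.631 = 0.259.
g = 0.259 / 0.57 = 0.4544%.

0.45%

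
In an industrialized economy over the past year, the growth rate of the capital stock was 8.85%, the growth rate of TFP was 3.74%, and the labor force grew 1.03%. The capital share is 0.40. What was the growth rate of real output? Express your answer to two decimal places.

Labor's share = 1 − 0.4 = 0.6.
The capital stock: 0.4 × 8.85 = 3.54 pp.
The labor force: 0.6 × 1.03 = 0.618 pp.
Output growth = 3.74 + 4.158 = 7.898%.

7.90%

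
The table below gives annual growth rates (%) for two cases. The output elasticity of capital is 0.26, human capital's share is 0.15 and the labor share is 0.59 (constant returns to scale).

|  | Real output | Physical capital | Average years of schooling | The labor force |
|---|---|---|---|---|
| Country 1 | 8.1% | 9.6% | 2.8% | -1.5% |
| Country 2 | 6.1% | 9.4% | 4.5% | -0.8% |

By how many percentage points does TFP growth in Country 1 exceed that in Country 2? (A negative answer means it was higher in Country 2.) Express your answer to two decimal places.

Labor's share = 1 − 0.26 − 0.15 = 0.59.
Country 1: TFP = 8.1 − 2.496 − 0.42 + 0.885 = 6.069%.
Country 2: TFP = 6.1 − 2.444 − 0.675 + 0.472 = 3.453%.
Difference = 6.069 − (3.453) = 2.616 pp.

2.62 percentage points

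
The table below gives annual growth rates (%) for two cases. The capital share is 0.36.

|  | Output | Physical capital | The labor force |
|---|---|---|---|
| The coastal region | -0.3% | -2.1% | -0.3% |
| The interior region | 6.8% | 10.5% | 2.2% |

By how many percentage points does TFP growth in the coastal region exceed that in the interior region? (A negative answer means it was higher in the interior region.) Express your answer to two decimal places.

-0.96 percentage points

Labor's share = 1 − 0.36 = 0.64.
The coastal region: TFP = -0.3 + 0.756 + 0.192 = 0.648%.
The interior region: TFP = 6.8 − 3.78 − 1.408 = 1.612%.
Difference = 0.648 − (1.612) = -0.964 pp.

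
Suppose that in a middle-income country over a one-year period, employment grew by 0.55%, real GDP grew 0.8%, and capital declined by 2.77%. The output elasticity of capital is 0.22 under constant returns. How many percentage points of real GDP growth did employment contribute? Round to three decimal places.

0.429

Labor's share = 1 − 0.22 = 0.78.
Contribution = share × growth = 0.78 × 0.55 = 0.429 pp.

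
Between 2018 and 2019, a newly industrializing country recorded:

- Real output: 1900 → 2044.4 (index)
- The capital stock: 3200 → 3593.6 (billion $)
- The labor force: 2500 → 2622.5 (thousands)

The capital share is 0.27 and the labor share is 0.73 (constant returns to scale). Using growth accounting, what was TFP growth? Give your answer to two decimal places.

0.70%

Real output growth = (2044.4 − 1900) / 1900 = 7.6%.
The capital stock growth = (3593.6 − 3200) / 3200 = 12.3%.
The labor force growth = (2622.5 − 2500) / 2500 = 4.9%.
Labor's share = 1 − 0.27 = 0.73.
The capital stock: 0.27 × 12.3 = 3.321 pp.
The labor force: 0.73 × 4.9 = 3.577 pp.
TFP growth = 7.6 − 6.898 = 0.702%.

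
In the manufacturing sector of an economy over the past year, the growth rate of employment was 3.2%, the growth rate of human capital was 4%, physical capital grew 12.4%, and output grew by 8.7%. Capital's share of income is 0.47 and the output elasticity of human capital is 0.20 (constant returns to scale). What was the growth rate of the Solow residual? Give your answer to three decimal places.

Labor's share = 1 − 0.47 − 0.2 = 0.33.
Physical capital: 0.47 × 12.4 = 5.828 pp.
Human capital: 0.2 × 4 = 0.8 pp.
Employment: 0.33 × 3.2 = 1.056 pp.
TFP growth = 8.7 − 7.684 = 1.016%.

1.016%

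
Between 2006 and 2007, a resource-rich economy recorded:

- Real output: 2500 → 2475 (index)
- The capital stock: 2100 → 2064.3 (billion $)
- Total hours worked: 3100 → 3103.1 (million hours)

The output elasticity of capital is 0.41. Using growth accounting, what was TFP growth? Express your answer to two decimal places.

-0.36%

Real output growth = (2475 − 2500) / 2500 = -1%.
The capital stock growth = (2064.3 − 2100) / 2100 = -1.7%.
Total hours worked growth = (3103.1 − 3100) / 3100 = 0.1%.
Labor's share = 1 − 0.41 = 0.59.
The capital stock: 0.41 × (-1.7) = -0.697 pp.
Total hours worked: 0.59 × 0.1 = 0.059 pp.
TFP growth = -1 + 0.638 = -0.362%.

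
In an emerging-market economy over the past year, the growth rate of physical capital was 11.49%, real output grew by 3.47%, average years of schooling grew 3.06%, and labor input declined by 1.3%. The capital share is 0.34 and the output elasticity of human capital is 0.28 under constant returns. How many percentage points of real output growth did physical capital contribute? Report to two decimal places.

3.91 pp

Contribution = share × growth = 0.34 × 11.49 = 3.9066 pp.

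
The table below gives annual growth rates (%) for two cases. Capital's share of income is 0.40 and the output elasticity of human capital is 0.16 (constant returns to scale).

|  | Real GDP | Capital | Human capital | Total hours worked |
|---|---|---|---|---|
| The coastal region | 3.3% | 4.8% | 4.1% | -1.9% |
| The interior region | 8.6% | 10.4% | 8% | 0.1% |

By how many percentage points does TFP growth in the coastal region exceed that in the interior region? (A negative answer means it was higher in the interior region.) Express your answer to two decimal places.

-1.56 percentage points

Labor's share = 1 − 0.4 − 0.16 = 0.44.
The coastal region: TFP = 3.3 − 1.92 − 0.656 + 0.836 = 1.56%.
The interior region: TFP = 8.6 − 4.16 − 1.28 − 0.044 = 3.116%.
Difference = 1.56 − (3.116) = -1.556 pp.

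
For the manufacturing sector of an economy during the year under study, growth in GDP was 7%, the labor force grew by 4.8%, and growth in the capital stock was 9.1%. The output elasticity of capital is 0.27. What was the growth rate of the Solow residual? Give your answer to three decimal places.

Labor's share = 1 − 0.27 = 0.73.
The capital stock: 0.27 × 9.1 = 2.457 pp.
The labor force: 0.73 × 4.8 = 3.504 pp.
TFP growth = 7 − 5.961 = 1.039%.

1.039%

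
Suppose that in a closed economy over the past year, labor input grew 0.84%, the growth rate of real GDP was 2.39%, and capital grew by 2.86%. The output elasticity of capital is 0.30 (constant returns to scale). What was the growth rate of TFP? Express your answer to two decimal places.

TFP growth was 0.94%.

Labor's share = 1 − 0.3 = 0.7.
Capital: 0.3 × 2.86 = 0.858 pp.
Labor input: 0.7 × 0.84 = 0.588 pp.
TFP growth = 2.39 − 1.446 = 0.944%.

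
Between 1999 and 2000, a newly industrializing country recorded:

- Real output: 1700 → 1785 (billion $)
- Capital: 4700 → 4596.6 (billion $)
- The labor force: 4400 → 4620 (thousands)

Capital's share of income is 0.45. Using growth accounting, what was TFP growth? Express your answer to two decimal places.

Real output growth = (1785 − 1700) / 1700 = 5%.
Capital growth = (4596.6 − 4700) / 4700 = -2.2%.
The labor force growth = (4620 − 4400) / 4400 = 5%.
Labor's share = 1 − 0.45 = 0.55.
Capital: 0.45 × (-2.2) = -0.99 pp.
The labor force: 0.55 × 5 = 2.75 pp.
TFP growth = 5 − 1.76 = 3.24%.

3.24%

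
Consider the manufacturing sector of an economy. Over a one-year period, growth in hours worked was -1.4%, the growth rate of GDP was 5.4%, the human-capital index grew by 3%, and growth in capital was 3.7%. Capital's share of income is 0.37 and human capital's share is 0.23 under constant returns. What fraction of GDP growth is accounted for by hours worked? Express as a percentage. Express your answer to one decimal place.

Hours worked accounted for -10.4% of growth.

Labor's share = 1 − 0.37 − 0.23 = 0.4.
Hours worked contributed 0.4 × (-1.4) = -0.56 pp.
Share of growth = -0.56 / 5.4 × 100 = -10.37%.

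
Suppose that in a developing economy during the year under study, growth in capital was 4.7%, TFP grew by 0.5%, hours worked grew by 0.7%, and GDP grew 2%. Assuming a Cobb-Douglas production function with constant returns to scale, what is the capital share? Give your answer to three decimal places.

The capital share is 0.200.

gY = gA + α·gK + (1−α)·gL, so gY − gA − gL = α(gK − gL).
2 − 0.5 − 0.7 = α × (4.7 − 0.7).
0.8 = 4 α, so α = 0.2.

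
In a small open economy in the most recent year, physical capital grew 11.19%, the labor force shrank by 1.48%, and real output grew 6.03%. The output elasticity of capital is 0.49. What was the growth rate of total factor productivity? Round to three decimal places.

Total factor productivity growth was 1.302%.

Labor's share = 1 − 0.49 = 0.51.
Physical capital: 0.49 × 11.19 = 5.4831 pp.
The labor force: 0.51 × (-1.48) = -0.7548 pp.
TFP growth = 6.03 − 4.7283 = 1.3017%.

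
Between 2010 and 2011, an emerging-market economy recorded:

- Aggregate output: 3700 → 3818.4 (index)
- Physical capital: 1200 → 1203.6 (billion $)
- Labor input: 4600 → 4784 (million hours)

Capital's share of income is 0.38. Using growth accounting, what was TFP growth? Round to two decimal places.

Aggregate output growth = (3818.4 − 3700) / 3700 = 3.2%.
Physical capital growth = (1203.6 − 1200) / 1200 = 0.3%.
Labor input growth = (4784 − 4600) / 4600 = 4%.
Labor's share = 1 − 0.38 = 0.62.
Physical capital: 0.38 × 0.3 = 0.114 pp.
Labor input: 0.62 × 4 = 2.48 pp.
TFP growth = 3.2 − 2.594 = 0.606%.

0.61%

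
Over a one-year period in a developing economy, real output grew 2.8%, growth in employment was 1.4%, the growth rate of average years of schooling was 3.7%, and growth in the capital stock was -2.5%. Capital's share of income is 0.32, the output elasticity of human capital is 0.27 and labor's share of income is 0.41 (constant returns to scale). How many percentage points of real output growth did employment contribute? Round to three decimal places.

Labor's share = 1 − 0.32 − 0.27 = 0.41.
Contribution = share × growth = 0.41 × 1.4 = 0.574 pp.

0.574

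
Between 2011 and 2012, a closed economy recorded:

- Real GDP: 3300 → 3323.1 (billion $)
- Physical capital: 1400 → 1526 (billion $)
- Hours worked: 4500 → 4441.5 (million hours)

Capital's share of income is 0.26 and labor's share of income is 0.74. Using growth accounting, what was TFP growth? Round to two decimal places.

-0.68%

Real GDP growth = (3323.1 − 3300) / 3300 = 0.7%.
Physical capital growth = (1526 − 1400) / 1400 = 9%.
Hours worked growth = (4441.5 − 4500) / 4500 = -1.3%.
Labor's share = 1 − 0.26 = 0.74.
Physical capital: 0.26 × 9 = 2.34 pp.
Hours worked: 0.74 × (-1.3) = -0.962 pp.
TFP growth = 0.7 − 1.378 = -0.678%.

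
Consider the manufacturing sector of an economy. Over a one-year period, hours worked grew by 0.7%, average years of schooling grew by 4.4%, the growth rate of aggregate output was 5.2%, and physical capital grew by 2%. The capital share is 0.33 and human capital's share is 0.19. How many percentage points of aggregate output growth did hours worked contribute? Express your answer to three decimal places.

Labor's share = 1 − 0.33 − 0.19 = 0.48.
Contribution = share × growth = 0.48 × 0.7 = 0.336 pp.

0.336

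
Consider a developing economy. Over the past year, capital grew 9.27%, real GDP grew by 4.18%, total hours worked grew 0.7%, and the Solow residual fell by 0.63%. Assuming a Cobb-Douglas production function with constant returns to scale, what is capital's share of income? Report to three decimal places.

Capital's share of income is 0.480.

gY = gA + α·gK + (1−α)·gL, so gY − gA − gL = α(gK − gL).
4.18 + 0.63 − 0.7 = α × (9.27 − 0.7).
4.11 = 8.57 α, so α = 0.47958.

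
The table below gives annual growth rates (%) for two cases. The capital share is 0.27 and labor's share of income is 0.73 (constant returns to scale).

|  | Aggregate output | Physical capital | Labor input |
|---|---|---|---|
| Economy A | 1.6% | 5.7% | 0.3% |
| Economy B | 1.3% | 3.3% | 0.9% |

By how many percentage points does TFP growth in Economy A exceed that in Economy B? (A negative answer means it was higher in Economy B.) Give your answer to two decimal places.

Labor's share = 1 − 0.27 = 0.73.
Economy A: TFP = 1.6 − 1.539 − 0.219 = -0.158%.
Economy B: TFP = 1.3 − 0.891 − 0.657 = -0.248%.
Difference = -0.158 − (-0.248) = 0.09 pp.

0.09 percentage points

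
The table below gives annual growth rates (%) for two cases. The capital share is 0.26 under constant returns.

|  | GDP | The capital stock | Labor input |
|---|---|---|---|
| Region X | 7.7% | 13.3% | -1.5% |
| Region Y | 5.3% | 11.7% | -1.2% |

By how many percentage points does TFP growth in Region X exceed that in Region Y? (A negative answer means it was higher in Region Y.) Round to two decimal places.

2.21 percentage points

Labor's share = 1 − 0.26 = 0.74.
Region X: TFP = 7.7 − 3.458 + 1.11 = 5.352%.
Region Y: TFP = 5.3 − 3.042 + 0.888 = 3.146%.
Difference = 5.352 − (3.146) = 2.206 pp.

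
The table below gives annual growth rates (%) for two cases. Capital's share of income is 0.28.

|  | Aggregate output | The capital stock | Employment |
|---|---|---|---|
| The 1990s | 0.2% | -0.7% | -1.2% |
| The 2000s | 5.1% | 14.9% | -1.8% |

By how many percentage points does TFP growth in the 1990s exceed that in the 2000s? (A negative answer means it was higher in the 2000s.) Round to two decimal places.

Labor's share = 1 − 0.28 = 0.72.
The 1990s: TFP = 0.2 + 0.196 + 0.864 = 1.26%.
The 2000s: TFP = 5.1 − 4.172 + 1.296 = 2.224%.
Difference = 1.26 − (2.224) = -0.964 pp.

-0.96 percentage points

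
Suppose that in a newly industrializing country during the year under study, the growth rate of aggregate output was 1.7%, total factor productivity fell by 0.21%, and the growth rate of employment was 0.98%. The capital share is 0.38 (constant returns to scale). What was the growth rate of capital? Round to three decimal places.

Labor's share = 1 − 0.38 = 0.62.
gY = gA + 0.62×0.98 + 0.38×g.
0.38×g = 1.7 + 0.21 − 0.6076 = 1.3024.
g = 1.3024 / 0.38 = 3.42737%.

3.427%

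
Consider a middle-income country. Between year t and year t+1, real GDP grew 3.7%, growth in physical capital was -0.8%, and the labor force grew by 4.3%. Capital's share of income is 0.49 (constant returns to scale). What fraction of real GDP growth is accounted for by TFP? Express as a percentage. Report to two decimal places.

TFP accounted for 51.32% of growth.

Labor's share = 1 − 0.49 = 0.51.
Physical capital: 0.49 × (-0.8) = -0.392 pp.
The labor force: 0.51 × 4.3 = 2.193 pp.
TFP growth = 3.7 − 1.801 = 1.899%.
TFP share of growth = 1.899 / 3.7 × 100 = 51.3243%.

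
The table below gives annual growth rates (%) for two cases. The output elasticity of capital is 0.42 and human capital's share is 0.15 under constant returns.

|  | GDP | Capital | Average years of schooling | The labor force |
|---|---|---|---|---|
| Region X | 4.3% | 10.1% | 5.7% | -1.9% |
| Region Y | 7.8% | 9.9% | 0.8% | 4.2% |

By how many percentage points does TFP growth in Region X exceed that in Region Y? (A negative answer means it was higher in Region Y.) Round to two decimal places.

-1.70 percentage points

Labor's share = 1 − 0.42 − 0.15 = 0.43.
Region X: TFP = 4.3 − 4.242 − 0.855 + 0.817 = 0.02%.
Region Y: TFP = 7.8 − 4.158 − 0.12 − 1.806 = 1.716%.
Difference = 0.02 − (1.716) = -1.696 pp.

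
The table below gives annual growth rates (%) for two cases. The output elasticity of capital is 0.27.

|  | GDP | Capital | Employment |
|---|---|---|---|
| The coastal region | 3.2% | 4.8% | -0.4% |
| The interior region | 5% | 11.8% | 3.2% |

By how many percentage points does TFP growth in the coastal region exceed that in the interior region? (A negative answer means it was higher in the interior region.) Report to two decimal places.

2.72 percentage points

Labor's share = 1 − 0.27 = 0.73.
The coastal region: TFP = 3.2 − 1.296 + 0.292 = 2.196%.
The interior region: TFP = 5 − 3.186 − 2.336 = -0.522%.
Difference = 2.196 − (-0.522) = 2.718 pp.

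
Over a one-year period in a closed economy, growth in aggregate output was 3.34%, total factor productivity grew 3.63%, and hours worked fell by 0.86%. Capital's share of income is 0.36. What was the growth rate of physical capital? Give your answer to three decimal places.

0.723%

Labor's share = 1 − 0.36 = 0.64.
gY = gA + 0.64×(-0.86) + 0.36×g.
0.36×g = 3.34 − 3.63 + 0.5504 = 0.2604.
g = 0.2604 / 0.36 = 0.72333%.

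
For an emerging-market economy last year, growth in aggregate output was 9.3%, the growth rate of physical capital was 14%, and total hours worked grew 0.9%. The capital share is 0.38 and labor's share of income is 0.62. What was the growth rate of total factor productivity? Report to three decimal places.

Total factor productivity grew 3.422%.

Labor's share = 1 − 0.38 = 0.62.
Physical capital: 0.38 × 14 = 5.32 pp.
Total hours worked: 0.62 × 0.9 = 0.558 pp.
TFP growth = 9.3 − 5.878 = 3.422%.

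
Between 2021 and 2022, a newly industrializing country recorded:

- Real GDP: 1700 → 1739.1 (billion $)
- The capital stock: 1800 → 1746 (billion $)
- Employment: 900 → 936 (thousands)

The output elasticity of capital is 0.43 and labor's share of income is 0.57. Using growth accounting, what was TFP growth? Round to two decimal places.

1.31%

Real GDP growth = (1739.1 − 1700) / 1700 = 2.3%.
The capital stock growth = (1746 − 1800) / 1800 = -3%.
Employment growth = (936 − 900) / 900 = 4%.
Labor's share = 1 − 0.43 = 0.57.
The capital stock: 0.43 × (-3) = -1.29 pp.
Employment: 0.57 × 4 = 2.28 pp.
TFP growth = 2.3 − 0.99 = 1.31%.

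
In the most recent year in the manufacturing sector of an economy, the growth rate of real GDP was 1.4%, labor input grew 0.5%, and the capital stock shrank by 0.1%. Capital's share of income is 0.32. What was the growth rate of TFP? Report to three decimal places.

1.092%

Labor's share = 1 − 0.32 = 0.68.
The capital stock: 0.32 × (-0.1) = -0.032 pp.
Labor input: 0.68 × 0.5 = 0.34 pp.
TFP growth = 1.4 − 0.308 = 1.092%.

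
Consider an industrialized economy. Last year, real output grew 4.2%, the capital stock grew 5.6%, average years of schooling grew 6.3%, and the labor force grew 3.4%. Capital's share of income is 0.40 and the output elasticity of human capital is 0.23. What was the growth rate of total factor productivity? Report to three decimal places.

-0.747%

Labor's share = 1 − 0.4 − 0.23 = 0.37.
The capital stock: 0.4 × 5.6 = 2.24 pp.
Average years of schooling: 0.23 × 6.3 = 1.449 pp.
The labor force: 0.37 × 3.4 = 1.258 pp.
TFP growth = 4.2 − 4.947 = -0.747%.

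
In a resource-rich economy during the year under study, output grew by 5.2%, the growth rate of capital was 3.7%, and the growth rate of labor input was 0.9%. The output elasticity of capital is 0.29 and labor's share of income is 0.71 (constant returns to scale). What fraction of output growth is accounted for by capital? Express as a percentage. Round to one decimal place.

Capital contributed 0.29 × 3.7 = 1.073 pp.
Share of growth = 1.073 / 5.2 × 100 = 20.635%.

20.6%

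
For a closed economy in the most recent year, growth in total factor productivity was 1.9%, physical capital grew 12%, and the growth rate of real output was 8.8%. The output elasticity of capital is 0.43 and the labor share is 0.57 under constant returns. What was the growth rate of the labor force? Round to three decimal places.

3.053%

Labor's share = 1 − 0.43 = 0.57.
gY = gA + 0.43×12 + 0.57×g.
0.57×g = 8.8 − 1.9 − 5.16 = 1.74.
g = 1.74 / 0.57 = 3.05263%.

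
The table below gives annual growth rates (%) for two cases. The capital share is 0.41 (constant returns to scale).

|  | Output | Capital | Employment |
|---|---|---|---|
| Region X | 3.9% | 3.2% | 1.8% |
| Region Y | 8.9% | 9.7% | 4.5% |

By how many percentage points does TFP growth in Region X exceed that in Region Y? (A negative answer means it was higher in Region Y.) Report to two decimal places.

Labor's share = 1 − 0.41 = 0.59.
Region X: TFP = 3.9 − 1.312 − 1.062 = 1.526%.
Region Y: TFP = 8.9 − 3.977 − 2.655 = 2.268%.
Difference = 1.526 − (2.268) = -0.742 pp.

-0.74 percentage points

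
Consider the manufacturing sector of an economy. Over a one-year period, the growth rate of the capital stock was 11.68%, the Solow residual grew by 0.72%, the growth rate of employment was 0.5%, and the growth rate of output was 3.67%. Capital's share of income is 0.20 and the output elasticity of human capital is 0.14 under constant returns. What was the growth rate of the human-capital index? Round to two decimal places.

The human-capital index grew 2.03%.

Labor's share = 1 − 0.2 − 0.14 = 0.66.
gY = gA + 0.2×11.68 + 0.66×0.5 + 0.14×g.
0.14×g = 3.67 − 0.72 − 2.666 = 0.284.
g = 0.284 / 0.14 = 2.0286%.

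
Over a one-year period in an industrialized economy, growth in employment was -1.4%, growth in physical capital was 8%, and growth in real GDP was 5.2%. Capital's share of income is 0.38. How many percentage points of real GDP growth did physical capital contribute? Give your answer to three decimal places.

3.040

Contribution = share × growth = 0.38 × 8 = 3.04 pp.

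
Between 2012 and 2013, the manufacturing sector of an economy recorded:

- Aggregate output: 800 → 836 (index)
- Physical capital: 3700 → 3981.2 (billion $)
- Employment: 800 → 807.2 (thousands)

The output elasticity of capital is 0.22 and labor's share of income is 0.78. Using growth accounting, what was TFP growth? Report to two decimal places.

Aggregate output growth = (836 − 800) / 800 = 4.5%.
Physical capital growth = (3981.2 − 3700) / 3700 = 7.6%.
Employment growth = (807.2 − 800) / 800 = 0.9%.
Labor's share = 1 − 0.22 = 0.78.
Physical capital: 0.22 × 7.6 = 1.672 pp.
Employment: 0.78 × 0.9 = 0.702 pp.
TFP growth = 4.5 − 2.374 = 2.126%.

2.13%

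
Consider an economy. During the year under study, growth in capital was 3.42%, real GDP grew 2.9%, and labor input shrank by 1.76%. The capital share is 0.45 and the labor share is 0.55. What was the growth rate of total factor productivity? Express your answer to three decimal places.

Total factor productivity growth was 2.329%.

Labor's share = 1 − 0.45 = 0.55.
Capital: 0.45 × 3.42 = 1.539 pp.
Labor input: 0.55 × (-1.76) = -0.968 pp.
TFP growth = 2.9 − 0.571 = 2.329%.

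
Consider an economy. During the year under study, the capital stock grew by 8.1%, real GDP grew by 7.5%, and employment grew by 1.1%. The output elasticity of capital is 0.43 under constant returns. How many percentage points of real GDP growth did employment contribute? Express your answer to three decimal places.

0.627 pp

Labor's share = 1 − 0.43 = 0.57.
Contribution = share × growth = 0.57 × 1.1 = 0.627 pp.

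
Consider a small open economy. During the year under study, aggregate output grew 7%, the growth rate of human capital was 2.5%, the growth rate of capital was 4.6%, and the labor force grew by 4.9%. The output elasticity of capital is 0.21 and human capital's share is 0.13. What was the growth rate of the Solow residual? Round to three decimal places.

Labor's share = 1 − 0.21 − 0.13 = 0.66.
Capital: 0.21 × 4.6 = 0.966 pp.
Human capital: 0.13 × 2.5 = 0.325 pp.
The labor force: 0.66 × 4.9 = 3.234 pp.
TFP growth = 7 − 4.525 = 2.475%.

The Solow residual growth was 2.475%.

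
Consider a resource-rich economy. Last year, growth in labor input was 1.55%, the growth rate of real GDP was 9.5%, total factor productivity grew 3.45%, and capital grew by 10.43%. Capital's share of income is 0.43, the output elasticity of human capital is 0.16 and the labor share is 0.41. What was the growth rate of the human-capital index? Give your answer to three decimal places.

Labor's share = 1 − 0.43 − 0.16 = 0.41.
gY = gA + 0.43×10.43 + 0.41×1.55 + 0.16×g.
0.16×g = 9.5 − 3.45 − 5.1204 = 0.9296.
g = 0.9296 / 0.16 = 5.81%.

The human-capital index grew 5.810%.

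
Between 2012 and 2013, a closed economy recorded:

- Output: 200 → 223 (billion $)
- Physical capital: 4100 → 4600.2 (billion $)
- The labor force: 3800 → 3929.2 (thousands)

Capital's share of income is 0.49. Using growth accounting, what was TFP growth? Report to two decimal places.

3.79%

Output growth = (223 − 200) / 200 = 11.5%.
Physical capital growth = (4600.2 − 4100) / 4100 = 12.2%.
The labor force growth = (3929.2 − 3800) / 3800 = 3.4%.
Labor's share = 1 − 0.49 = 0.51.
Physical capital: 0.49 × 12.2 = 5.978 pp.
The labor force: 0.51 × 3.4 = 1.734 pp.
TFP growth = 11.5 − 7.712 = 3.788%.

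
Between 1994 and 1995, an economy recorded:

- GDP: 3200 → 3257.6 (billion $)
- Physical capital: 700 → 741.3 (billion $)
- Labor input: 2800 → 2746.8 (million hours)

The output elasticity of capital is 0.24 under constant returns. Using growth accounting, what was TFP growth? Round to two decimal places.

1.83%

GDP growth = (3257.6 − 3200) / 3200 = 1.8%.
Physical capital growth = (741.3 − 700) / 700 = 5.9%.
Labor input growth = (2746.8 − 2800) / 2800 = -1.9%.
Labor's share = 1 − 0.24 = 0.76.
Physical capital: 0.24 × 5.9 = 1.416 pp.
Labor input: 0.76 × (-1.9) = -1.444 pp.
TFP growth = 1.8 + 0.028 = 1.828%.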